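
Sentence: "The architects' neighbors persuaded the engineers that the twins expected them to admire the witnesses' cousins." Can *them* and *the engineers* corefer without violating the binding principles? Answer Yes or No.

*the engineers* is an R-expression; Principle C requires it to be free (not bound by any c-commanding expression).
— them: subject of the clause headed by 'admire'; the pronoun does not c-command the R-expression — coreference allowed.

Yes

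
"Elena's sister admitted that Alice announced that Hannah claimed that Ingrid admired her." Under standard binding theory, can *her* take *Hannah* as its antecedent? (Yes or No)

*her* is a pronoun; Principle B requires it to be free in its binding domain — the clause headed by 'admired'.
— Hannah: subject of the clause headed by 'claimed'; c-commands the pronoun but lies outside its binding domain — allowed.

Yes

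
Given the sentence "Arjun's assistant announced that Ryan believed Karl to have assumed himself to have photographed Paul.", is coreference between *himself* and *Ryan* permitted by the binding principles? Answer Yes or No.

No

*himself* is a reflexive; Principle A requires it to be bound within its binding domain — the clause headed by 'assumed'.
— Ryan: subject of the clause headed by 'believed'; c-commands the reflexive but lies outside its binding domain — cannot bind it (Principle A).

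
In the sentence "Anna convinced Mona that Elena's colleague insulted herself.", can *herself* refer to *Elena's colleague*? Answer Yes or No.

*herself* is a reflexive; Principle A requires it to be bound within its binding domain — the clause headed by 'insulted'.
— Elena's colleague: subject of the clause headed by 'insulted'; c-commands the reflexive within its binding domain — allowed (Principle A).

Yes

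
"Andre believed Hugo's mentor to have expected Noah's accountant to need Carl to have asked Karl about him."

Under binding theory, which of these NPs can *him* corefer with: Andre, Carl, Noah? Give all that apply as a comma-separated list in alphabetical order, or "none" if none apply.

*him* is a pronoun; Principle B requires it to be free in its binding domain — the clause headed by 'asked'.
— Andre: subject of the matrix clause; c-commands the pronoun but lies outside its binding domain — allowed.
— Carl: subject of the clause headed by 'asked'; c-commands the pronoun within its binding domain — blocked (Principle B).
— Noah: possessor inside the subject DP of the clause headed by 'need'; does not c-command the pronoun — Principle B does not apply; allowed.

Andre, Noah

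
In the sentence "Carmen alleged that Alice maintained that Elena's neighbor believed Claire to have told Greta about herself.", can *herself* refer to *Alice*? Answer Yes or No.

*herself* is a reflexive; Principle A requires it to be bound within its binding domain — the clause headed by 'told'.
— Alice: subject of the clause headed by 'maintained'; c-commands the reflexive but lies outside its binding domain — cannot bind it (Principle A).

No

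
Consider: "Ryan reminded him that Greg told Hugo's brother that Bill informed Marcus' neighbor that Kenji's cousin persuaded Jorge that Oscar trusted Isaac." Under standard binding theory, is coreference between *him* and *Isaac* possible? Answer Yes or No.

No

*Isaac* is an R-expression; Principle C requires it to be free (not bound by any c-commanding expression).
— him: object of the matrix clause; the pronoun c-commands the R-expression — coreference blocked (Principle C).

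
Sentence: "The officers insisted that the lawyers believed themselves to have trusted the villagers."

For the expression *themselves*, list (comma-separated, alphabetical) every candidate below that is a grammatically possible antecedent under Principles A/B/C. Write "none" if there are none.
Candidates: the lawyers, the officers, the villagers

*themselves* is a reflexive; Principle A requires it to be bound within its binding domain — the clause headed by 'believed'.
— the lawyers: subject of the clause headed by 'believed'; c-commands the reflexive within its binding domain — allowed (Principle A).
— the officers: subject of the matrix clause; c-commands the reflexive but lies outside its binding domain — cannot bind it (Principle A).
— the villagers: object of the clause headed by 'trusted'; does not c-command the reflexive — cannot bind it (Principle A).

the lawyers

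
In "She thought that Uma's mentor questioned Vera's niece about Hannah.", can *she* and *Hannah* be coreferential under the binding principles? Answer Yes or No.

*Hannah* is an R-expression; Principle C requires it to be free (not bound by any c-commanding expression).
— she: subject of the matrix clause; the pronoun c-commands the R-expression — coreference blocked (Principle C).

No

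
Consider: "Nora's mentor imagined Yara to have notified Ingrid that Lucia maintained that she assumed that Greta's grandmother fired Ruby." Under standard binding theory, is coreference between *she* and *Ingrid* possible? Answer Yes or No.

*Ingrid* is an R-expression; Principle C requires it to be free (not bound by any c-commanding expression).
— she: subject of the clause headed by 'assumed'; the pronoun does not c-command the R-expression — coreference allowed.

Yes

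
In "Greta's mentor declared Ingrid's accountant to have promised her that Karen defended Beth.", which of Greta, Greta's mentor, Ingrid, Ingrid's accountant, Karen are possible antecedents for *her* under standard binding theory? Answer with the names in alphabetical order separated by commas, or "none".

Greta, Greta's mentor, Ingrid

*her* is a pronoun; Principle B requires it to be free in its binding domain — the clause headed by 'promised'.
— Greta: possessor inside the subject DP of the matrix clause; does not c-command the pronoun — Principle B does not apply; allowed.
— Greta's mentor: subject of the matrix clause; c-commands the pronoun but lies outside its binding domain — allowed.
— Ingrid: possessor inside the subject DP of the clause headed by 'promised'; does not c-command the pronoun — Principle B does not apply; allowed.
— Ingrid's accountant: subject of the clause headed by 'promised'; c-commands the pronoun within its binding domain — blocked (Principle B).
— Karen: subject of the clause headed by 'defended'; is c-commanded by the pronoun; coreference would bind this R-expression — blocked (Principle C).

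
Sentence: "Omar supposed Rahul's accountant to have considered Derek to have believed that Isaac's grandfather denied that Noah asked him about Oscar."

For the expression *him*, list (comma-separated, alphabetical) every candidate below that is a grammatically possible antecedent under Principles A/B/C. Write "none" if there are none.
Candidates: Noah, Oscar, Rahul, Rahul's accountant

*him* is a pronoun; Principle B requires it to be free in its binding domain — the clause headed by 'asked'.
— Noah: subject of the clause headed by 'asked'; c-commands the pronoun within its binding domain — blocked (Principle B).
— Oscar: second object of the clause headed by 'asked'; is c-commanded by the pronoun; coreference would bind this R-expression — blocked (Principle C).
— Rahul: possessor inside the subject DP of the clause headed by 'considered'; does not c-command the pronoun — Principle B does not apply; allowed.
— Rahul's accountant: subject of the clause headed by 'considered'; c-commands the pronoun but lies outside its binding domain — allowed.

Rahul, Rahul's accountant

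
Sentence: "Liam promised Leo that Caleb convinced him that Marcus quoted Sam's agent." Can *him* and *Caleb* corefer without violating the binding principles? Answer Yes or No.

No

*Caleb* is an R-expression; Principle C requires it to be free (not bound by any c-commanding expression).
— him: object of the clause headed by 'convinced'; the R-expression locally c-commands the pronoun — coreference blocked (Principle B on the pronoun).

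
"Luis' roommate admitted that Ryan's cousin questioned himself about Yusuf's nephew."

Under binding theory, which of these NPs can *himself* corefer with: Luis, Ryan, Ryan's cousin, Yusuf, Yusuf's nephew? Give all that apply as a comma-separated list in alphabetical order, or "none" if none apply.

Ryan's cousin

*himself* is a reflexive; Principle A requires it to be bound within its binding domain — the clause headed by 'questioned'.
— Luis: possessor inside the subject DP of the matrix clause; does not c-command the reflexive — cannot bind it (Principle A).
— Ryan: possessor inside the subject DP of the clause headed by 'questioned'; does not c-command the reflexive — cannot bind it (Principle A).
— Ryan's cousin: subject of the clause headed by 'questioned'; c-commands the reflexive within its binding domain — allowed (Principle A).
— Yusuf: possessor inside the second object DP of the clause headed by 'questioned'; does not c-command the reflexive — cannot bind it (Principle A).
— Yusuf's nephew: second object of the clause headed by 'questioned'; does not c-command the reflexive — cannot bind it (Principle A).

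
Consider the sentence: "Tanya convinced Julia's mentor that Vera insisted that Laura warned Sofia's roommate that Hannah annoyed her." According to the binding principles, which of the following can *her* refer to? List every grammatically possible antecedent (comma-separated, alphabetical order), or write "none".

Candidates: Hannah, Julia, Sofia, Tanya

Julia, Sofia, Tanya

*her* is a pronoun; Principle B requires it to be free in its binding domain — the clause headed by 'annoyed'.
— Hannah: subject of the clause headed by 'annoyed'; c-commands the pronoun within its binding domain — blocked (Principle B).
— Julia: possessor inside the object DP of the matrix clause; does not c-command the pronoun — Principle B does not apply; allowed.
— Sofia: possessor inside the object DP of the clause headed by 'warned'; does not c-command the pronoun — Principle B does not apply; allowed.
— Tanya: subject of the matrix clause; c-commands the pronoun but lies outside its binding domain — allowed.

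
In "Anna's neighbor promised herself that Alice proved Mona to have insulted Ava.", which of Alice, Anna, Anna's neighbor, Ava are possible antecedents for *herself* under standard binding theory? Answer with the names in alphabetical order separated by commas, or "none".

*herself* is a reflexive; Principle A requires it to be bound within its binding domain — the matrix clause.
— Alice: subject of the clause headed by 'proved'; does not c-command the reflexive — cannot bind it (Principle A).
— Anna: possessor inside the subject DP of the matrix clause; does not c-command the reflexive — cannot bind it (Principle A).
— Anna's neighbor: subject of the matrix clause; c-commands the reflexive within its binding domain — allowed (Principle A).
— Ava: object of the clause headed by 'insulted'; does not c-command the reflexive — cannot bind it (Principle A).

Anna's neighbor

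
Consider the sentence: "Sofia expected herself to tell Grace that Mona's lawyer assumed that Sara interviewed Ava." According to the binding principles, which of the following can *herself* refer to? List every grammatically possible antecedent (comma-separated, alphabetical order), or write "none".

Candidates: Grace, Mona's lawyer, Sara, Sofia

Sofia

*herself* is a reflexive; Principle A requires it to be bound within its binding domain — the matrix clause.
— Grace: object of the clause headed by 'tell'; does not c-command the reflexive — cannot bind it (Principle A).
— Mona's lawyer: subject of the clause headed by 'assumed'; does not c-command the reflexive — cannot bind it (Principle A).
— Sara: subject of the clause headed by 'interviewed'; does not c-command the reflexive — cannot bind it (Principle A).
— Sofia: subject of the matrix clause; c-commands the reflexive within its binding domain — allowed (Principle A).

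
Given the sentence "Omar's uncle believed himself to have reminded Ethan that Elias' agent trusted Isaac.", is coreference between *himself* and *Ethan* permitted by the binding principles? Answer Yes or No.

*himself* is a reflexive; Principle A requires it to be bound within its binding domain — the matrix clause.
— Ethan: object of the clause headed by 'reminded'; does not c-command the reflexive — cannot bind it (Principle A).

No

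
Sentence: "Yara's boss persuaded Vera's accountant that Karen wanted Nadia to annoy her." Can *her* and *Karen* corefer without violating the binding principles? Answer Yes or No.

Yes

*Karen* is an R-expression; Principle C requires it to be free (not bound by any c-commanding expression).
— her: object of the clause headed by 'annoy'; the pronoun does not c-command the R-expression — coreference allowed.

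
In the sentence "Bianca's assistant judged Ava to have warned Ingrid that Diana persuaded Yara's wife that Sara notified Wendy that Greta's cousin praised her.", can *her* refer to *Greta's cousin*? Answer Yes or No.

*her* is a pronoun; Principle B requires it to be free in its binding domain — the clause headed by 'praised'.
— Greta's cousin: subject of the clause headed by 'praised'; c-commands the pronoun within its binding domain — blocked (Principle B).

No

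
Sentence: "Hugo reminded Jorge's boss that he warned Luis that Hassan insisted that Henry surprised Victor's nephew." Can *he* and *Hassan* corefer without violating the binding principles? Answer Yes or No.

*Hassan* is an R-expression; Principle C requires it to be free (not bound by any c-commanding expression).
— he: subject of the clause headed by 'warned'; the pronoun c-commands the R-expression — coreference blocked (Principle C).

No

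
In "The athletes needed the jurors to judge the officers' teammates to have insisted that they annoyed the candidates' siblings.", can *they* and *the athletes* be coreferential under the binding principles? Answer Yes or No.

Yes

*the athletes* is an R-expression; Principle C requires it to be free (not bound by any c-commanding expression).
— they: subject of the clause headed by 'annoyed'; the pronoun does not c-command the R-expression — coreference allowed.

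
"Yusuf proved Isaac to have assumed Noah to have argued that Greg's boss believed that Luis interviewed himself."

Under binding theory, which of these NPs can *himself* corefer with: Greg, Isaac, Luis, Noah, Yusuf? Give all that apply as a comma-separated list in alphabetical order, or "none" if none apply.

*himself* is a reflexive; Principle A requires it to be bound within its binding domain — the clause headed by 'interviewed'.
— Greg: possessor inside the subject DP of the clause headed by 'believed'; does not c-command the reflexive — cannot bind it (Principle A).
— Isaac: subject of the clause headed by 'assumed'; c-commands the reflexive but lies outside its binding domain — cannot bind it (Principle A).
— Luis: subject of the clause headed by 'interviewed'; c-commands the reflexive within its binding domain — allowed (Principle A).
— Noah: subject of the clause headed by 'argued'; c-commands the reflexive but lies outside its binding domain — cannot bind it (Principle A).
— Yusuf: subject of the matrix clause; c-commands the reflexive but lies outside its binding domain — cannot bind it (Principle A).

Luis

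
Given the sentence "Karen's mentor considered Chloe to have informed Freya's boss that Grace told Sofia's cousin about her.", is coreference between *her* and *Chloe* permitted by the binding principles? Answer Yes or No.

*her* is a pronoun; Principle B requires it to be free in its binding domain — the clause headed by 'told'.
— Chloe: subject of the clause headed by 'informed'; c-commands the pronoun but lies outside its binding domain — allowed.

Yes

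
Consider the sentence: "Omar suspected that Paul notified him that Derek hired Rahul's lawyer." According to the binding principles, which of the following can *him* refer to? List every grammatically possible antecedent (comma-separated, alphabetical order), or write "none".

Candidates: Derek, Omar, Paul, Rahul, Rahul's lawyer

Omar

*him* is a pronoun; Principle B requires it to be free in its binding domain — the clause headed by 'notified'.
— Derek: subject of the clause headed by 'hired'; is c-commanded by the pronoun; coreference would bind this R-expression — blocked (Principle C).
— Omar: subject of the matrix clause; c-commands the pronoun but lies outside its binding domain — allowed.
— Paul: subject of the clause headed by 'notified'; c-commands the pronoun within its binding domain — blocked (Principle B).
— Rahul: possessor inside the object DP of the clause headed by 'hired'; is c-commanded by the pronoun; coreference would bind this R-expression — blocked (Principle C).
— Rahul's lawyer: object of the clause headed by 'hired'; is c-commanded by the pronoun; coreference would bind this R-expression — blocked (Principle C).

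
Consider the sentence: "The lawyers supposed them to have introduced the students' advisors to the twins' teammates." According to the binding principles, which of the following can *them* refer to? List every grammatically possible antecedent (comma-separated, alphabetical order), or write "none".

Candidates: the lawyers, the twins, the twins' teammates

none

*them* is a pronoun; Principle B requires it to be free in its binding domain — the matrix clause.
— the lawyers: subject of the matrix clause; c-commands the pronoun within its binding domain — blocked (Principle B).
— the twins: possessor inside the second object DP of the clause headed by 'introduced'; is c-commanded by the pronoun; coreference would bind this R-expression — blocked (Principle C).
— the twins' teammates: second object of the clause headed by 'introduced'; is c-commanded by the pronoun; coreference would bind this R-expression — blocked (Principle C).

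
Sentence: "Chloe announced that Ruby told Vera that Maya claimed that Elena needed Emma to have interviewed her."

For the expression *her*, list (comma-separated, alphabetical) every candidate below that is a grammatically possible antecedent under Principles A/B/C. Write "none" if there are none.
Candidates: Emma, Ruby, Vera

*her* is a pronoun; Principle B requires it to be free in its binding domain — the clause headed by 'interviewed'.
— Emma: subject of the clause headed by 'interviewed'; c-commands the pronoun within its binding domain — blocked (Principle B).
— Ruby: subject of the clause headed by 'told'; c-commands the pronoun but lies outside its binding domain — allowed.
— Vera: object of the clause headed by 'told'; c-commands the pronoun but lies outside its binding domain — allowed.

Ruby, Vera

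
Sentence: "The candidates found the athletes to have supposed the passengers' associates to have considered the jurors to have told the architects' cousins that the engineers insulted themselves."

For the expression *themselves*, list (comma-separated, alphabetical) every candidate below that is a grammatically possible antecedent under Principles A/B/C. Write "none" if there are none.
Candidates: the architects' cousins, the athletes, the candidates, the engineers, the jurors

the engineers

*themselves* is a reflexive; Principle A requires it to be bound within its binding domain — the clause headed by 'insulted'.
— the architects' cousins: object of the clause headed by 'told'; c-commands the reflexive but lies outside its binding domain — cannot bind it (Principle A).
— the athletes: subject of the clause headed by 'supposed'; c-commands the reflexive but lies outside its binding domain — cannot bind it (Principle A).
— the candidates: subject of the matrix clause; c-commands the reflexive but lies outside its binding domain — cannot bind it (Principle A).
— the engineers: subject of the clause headed by 'insulted'; c-commands the reflexive within its binding domain — allowed (Principle A).
— the jurors: subject of the clause headed by 'told'; c-commands the reflexive but lies outside its binding domain — cannot bind it (Principle A).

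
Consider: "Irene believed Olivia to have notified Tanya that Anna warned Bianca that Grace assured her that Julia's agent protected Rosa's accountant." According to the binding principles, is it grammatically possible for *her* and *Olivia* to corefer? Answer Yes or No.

*her* is a pronoun; Principle B requires it to be free in its binding domain — the clause headed by 'assured'.
— Olivia: subject of the clause headed by 'notified'; c-commands the pronoun but lies outside its binding domain — allowed.

Yes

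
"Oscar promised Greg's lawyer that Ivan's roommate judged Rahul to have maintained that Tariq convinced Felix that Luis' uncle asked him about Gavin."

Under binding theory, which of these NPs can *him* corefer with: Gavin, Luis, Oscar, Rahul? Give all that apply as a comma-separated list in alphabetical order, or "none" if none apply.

*him* is a pronoun; Principle B requires it to be free in its binding domain — the clause headed by 'asked'.
— Gavin: second object of the clause headed by 'asked'; is c-commanded by the pronoun; coreference would bind this R-expression — blocked (Principle C).
— Luis: possessor inside the subject DP of the clause headed by 'asked'; does not c-command the pronoun — Principle B does not apply; allowed.
— Oscar: subject of the matrix clause; c-commands the pronoun but lies outside its binding domain — allowed.
— Rahul: subject of the clause headed by 'maintained'; c-commands the pronoun but lies outside its binding domain — allowed.

Luis, Oscar, Rahul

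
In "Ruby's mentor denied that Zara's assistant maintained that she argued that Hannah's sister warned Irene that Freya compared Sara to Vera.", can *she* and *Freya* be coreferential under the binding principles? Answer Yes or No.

*Freya* is an R-expression; Principle C requires it to be free (not bound by any c-commanding expression).
— she: subject of the clause headed by 'argued'; the pronoun c-commands the R-expression — coreference blocked (Principle C).

No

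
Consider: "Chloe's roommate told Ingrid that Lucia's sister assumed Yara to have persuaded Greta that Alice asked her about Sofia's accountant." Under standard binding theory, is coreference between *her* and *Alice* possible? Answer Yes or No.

*Alice* is an R-expression; Principle C requires it to be free (not bound by any c-commanding expression).
— her: object of the clause headed by 'asked'; the R-expression locally c-commands the pronoun — coreference blocked (Principle B on the pronoun).

No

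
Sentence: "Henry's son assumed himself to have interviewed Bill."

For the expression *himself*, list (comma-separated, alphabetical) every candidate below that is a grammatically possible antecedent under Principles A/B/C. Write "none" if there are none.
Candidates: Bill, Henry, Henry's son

Henry's son

*himself* is a reflexive; Principle A requires it to be bound within its binding domain — the matrix clause.
— Bill: object of the clause headed by 'interviewed'; does not c-command the reflexive — cannot bind it (Principle A).
— Henry: possessor inside the subject DP of the matrix clause; does not c-command the reflexive — cannot bind it (Principle A).
— Henry's son: subject of the matrix clause; c-commands the reflexive within its binding domain — allowed (Principle A).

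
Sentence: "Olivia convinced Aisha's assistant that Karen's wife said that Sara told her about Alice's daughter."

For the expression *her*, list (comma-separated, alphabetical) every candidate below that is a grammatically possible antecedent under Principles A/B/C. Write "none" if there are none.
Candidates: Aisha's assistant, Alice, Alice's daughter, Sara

*her* is a pronoun; Principle B requires it to be free in its binding domain — the clause headed by 'told'.
— Aisha's assistant: object of the matrix clause; c-commands the pronoun but lies outside its binding domain — allowed.
— Alice: possessor inside the second object DP of the clause headed by 'told'; is c-commanded by the pronoun; coreference would bind this R-expression — blocked (Principle C).
— Alice's daughter: second object of the clause headed by 'told'; is c-commanded by the pronoun; coreference would bind this R-expression — blocked (Principle C).
— Sara: subject of the clause headed by 'told'; c-commands the pronoun within its binding domain — blocked (Principle B).

Aisha's assistant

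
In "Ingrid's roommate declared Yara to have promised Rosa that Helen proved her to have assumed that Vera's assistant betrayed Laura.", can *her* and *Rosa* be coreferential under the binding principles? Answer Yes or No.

Yes

*Rosa* is an R-expression; Principle C requires it to be free (not bound by any c-commanding expression).
— her: subject of the clause headed by 'assumed'; the pronoun does not c-command the R-expression — coreference allowed.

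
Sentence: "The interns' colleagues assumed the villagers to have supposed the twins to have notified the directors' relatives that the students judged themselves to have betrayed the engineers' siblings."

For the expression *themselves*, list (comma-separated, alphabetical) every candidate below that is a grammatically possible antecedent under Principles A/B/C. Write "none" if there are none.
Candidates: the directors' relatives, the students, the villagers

*themselves* is a reflexive; Principle A requires it to be bound within its binding domain — the clause headed by 'judged'.
— the directors' relatives: object of the clause headed by 'notified'; c-commands the reflexive but lies outside its binding domain — cannot bind it (Principle A).
— the students: subject of the clause headed by 'judged'; c-commands the reflexive within its binding domain — allowed (Principle A).
— the villagers: subject of the clause headed by 'supposed'; c-commands the reflexive but lies outside its binding domain — cannot bind it (Principle A).

the students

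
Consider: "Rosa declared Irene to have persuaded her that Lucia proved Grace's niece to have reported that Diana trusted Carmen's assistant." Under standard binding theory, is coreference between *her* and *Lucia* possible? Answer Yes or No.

No

*Lucia* is an R-expression; Principle C requires it to be free (not bound by any c-commanding expression).
— her: object of the clause headed by 'persuaded'; the pronoun c-commands the R-expression — coreference blocked (Principle C).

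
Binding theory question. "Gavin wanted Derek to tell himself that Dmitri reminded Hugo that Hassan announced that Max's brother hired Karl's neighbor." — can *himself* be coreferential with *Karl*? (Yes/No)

No

*himself* is a reflexive; Principle A requires it to be bound within its binding domain — the clause headed by 'tell'.
— Karl: possessor inside the object DP of the clause headed by 'hired'; does not c-command the reflexive — cannot bind it (Principle A).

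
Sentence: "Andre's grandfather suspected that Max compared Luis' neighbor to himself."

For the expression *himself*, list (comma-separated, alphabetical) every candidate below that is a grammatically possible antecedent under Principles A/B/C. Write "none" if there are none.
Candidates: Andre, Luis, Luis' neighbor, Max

*himself* is a reflexive; Principle A requires it to be bound within its binding domain — the clause headed by 'compared'.
— Andre: possessor inside the subject DP of the matrix clause; does not c-command the reflexive — cannot bind it (Principle A).
— Luis: possessor inside the object DP of the clause headed by 'compared'; does not c-command the reflexive — cannot bind it (Principle A).
— Luis' neighbor: object of the clause headed by 'compared'; c-commands the reflexive within its binding domain — allowed (Principle A).
— Max: subject of the clause headed by 'compared'; c-commands the reflexive within its binding domain — allowed (Principle A).

Luis' neighbor, Max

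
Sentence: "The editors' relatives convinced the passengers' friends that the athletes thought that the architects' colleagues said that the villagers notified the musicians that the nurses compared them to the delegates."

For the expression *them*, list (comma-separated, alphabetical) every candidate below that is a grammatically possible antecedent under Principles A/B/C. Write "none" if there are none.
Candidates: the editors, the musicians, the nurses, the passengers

*them* is a pronoun; Principle B requires it to be free in its binding domain — the clause headed by 'compared'.
— the editors: possessor inside the subject DP of the matrix clause; does not c-command the pronoun — Principle B does not apply; allowed.
— the musicians: object of the clause headed by 'notified'; c-commands the pronoun but lies outside its binding domain — allowed.
— the nurses: subject of the clause headed by 'compared'; c-commands the pronoun within its binding domain — blocked (Principle B).
— the passengers: possessor inside the object DP of the matrix clause; does not c-command the pronoun — Principle B does not apply; allowed.

the editors, the musicians, the passengers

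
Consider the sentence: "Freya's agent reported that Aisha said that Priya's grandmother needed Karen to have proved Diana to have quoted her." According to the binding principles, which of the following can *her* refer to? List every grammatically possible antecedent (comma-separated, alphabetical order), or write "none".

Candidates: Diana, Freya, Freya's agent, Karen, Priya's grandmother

Freya, Freya's agent, Karen, Priya's grandmother

*her* is a pronoun; Principle B requires it to be free in its binding domain — the clause headed by 'quoted'.
— Diana: subject of the clause headed by 'quoted'; c-commands the pronoun within its binding domain — blocked (Principle B).
— Freya: possessor inside the subject DP of the matrix clause; does not c-command the pronoun — Principle B does not apply; allowed.
— Freya's agent: subject of the matrix clause; c-commands the pronoun but lies outside its binding domain — allowed.
— Karen: subject of the clause headed by 'proved'; c-commands the pronoun but lies outside its binding domain — allowed.
— Priya's grandmother: subject of the clause headed by 'needed'; c-commands the pronoun but lies outside its binding domain — allowed.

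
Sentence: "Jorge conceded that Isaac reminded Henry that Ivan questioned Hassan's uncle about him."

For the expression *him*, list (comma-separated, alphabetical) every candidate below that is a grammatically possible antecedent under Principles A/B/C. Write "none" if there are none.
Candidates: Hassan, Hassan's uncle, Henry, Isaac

*him* is a pronoun; Principle B requires it to be free in its binding domain — the clause headed by 'questioned'.
— Hassan: possessor inside the object DP of the clause headed by 'questioned'; does not c-command the pronoun — Principle B does not apply; allowed.
— Hassan's uncle: object of the clause headed by 'questioned'; c-commands the pronoun within its binding domain — blocked (Principle B).
— Henry: object of the clause headed by 'reminded'; c-commands the pronoun but lies outside its binding domain — allowed.
— Isaac: subject of the clause headed by 'reminded'; c-commands the pronoun but lies outside its binding domain — allowed.

Hassan, Henry, Isaac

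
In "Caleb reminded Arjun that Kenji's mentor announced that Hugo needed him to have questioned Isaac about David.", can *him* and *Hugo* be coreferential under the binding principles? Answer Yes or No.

No

*Hugo* is an R-expression; Principle C requires it to be free (not bound by any c-commanding expression).
— him: subject of the clause headed by 'questioned'; the R-expression locally c-commands the pronoun — coreference blocked (Principle B on the pronoun).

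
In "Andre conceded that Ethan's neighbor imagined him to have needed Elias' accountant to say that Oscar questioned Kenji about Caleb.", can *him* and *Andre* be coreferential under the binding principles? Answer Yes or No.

*Andre* is an R-expression; Principle C requires it to be free (not bound by any c-commanding expression).
— him: subject of the clause headed by 'needed'; the pronoun does not c-command the R-expression — coreference allowed.

Yes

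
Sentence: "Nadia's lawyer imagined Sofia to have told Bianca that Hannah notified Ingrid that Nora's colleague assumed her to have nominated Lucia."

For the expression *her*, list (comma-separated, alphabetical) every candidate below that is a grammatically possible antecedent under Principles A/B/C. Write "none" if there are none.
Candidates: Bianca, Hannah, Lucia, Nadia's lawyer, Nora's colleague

Bianca, Hannah, Nadia's lawyer

*her* is a pronoun; Principle B requires it to be free in its binding domain — the clause headed by 'assumed'.
— Bianca: object of the clause headed by 'told'; c-commands the pronoun but lies outside its binding domain — allowed.
— Hannah: subject of the clause headed by 'notified'; c-commands the pronoun but lies outside its binding domain — allowed.
— Lucia: object of the clause headed by 'nominated'; is c-commanded by the pronoun; coreference would bind this R-expression — blocked (Principle C).
— Nadia's lawyer: subject of the matrix clause; c-commands the pronoun but lies outside its binding domain — allowed.
— Nora's colleague: subject of the clause headed by 'assumed'; c-commands the pronoun within its binding domain — blocked (Principle B).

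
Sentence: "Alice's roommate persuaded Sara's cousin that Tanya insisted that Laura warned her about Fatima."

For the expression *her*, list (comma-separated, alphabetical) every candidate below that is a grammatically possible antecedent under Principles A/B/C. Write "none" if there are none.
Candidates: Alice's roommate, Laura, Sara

Alice's roommate, Sara

*her* is a pronoun; Principle B requires it to be free in its binding domain — the clause headed by 'warned'.
— Alice's roommate: subject of the matrix clause; c-commands the pronoun but lies outside its binding domain — allowed.
— Laura: subject of the clause headed by 'warned'; c-commands the pronoun within its binding domain — blocked (Principle B).
— Sara: possessor inside the object DP of the matrix clause; does not c-command the pronoun — Principle B does not apply; allowed.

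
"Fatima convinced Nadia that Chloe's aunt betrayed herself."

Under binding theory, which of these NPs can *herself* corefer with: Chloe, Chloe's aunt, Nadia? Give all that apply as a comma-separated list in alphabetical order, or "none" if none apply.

Chloe's aunt

*herself* is a reflexive; Principle A requires it to be bound within its binding domain — the clause headed by 'betrayed'.
— Chloe: possessor inside the subject DP of the clause headed by 'betrayed'; does not c-command the reflexive — cannot bind it (Principle A).
— Chloe's aunt: subject of the clause headed by 'betrayed'; c-commands the reflexive within its binding domain — allowed (Principle A).
— Nadia: object of the matrix clause; c-commands the reflexive but lies outside its binding domain — cannot bind it (Principle A).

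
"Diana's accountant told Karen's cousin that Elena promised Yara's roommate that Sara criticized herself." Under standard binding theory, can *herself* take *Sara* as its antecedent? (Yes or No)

Yes

*herself* is a reflexive; Principle A requires it to be bound within its binding domain — the clause headed by 'criticized'.
— Sara: subject of the clause headed by 'criticized'; c-commands the reflexive within its binding domain — allowed (Principle A).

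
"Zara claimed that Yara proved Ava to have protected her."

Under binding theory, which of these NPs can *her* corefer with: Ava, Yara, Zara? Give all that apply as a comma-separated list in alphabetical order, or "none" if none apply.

Yara, Zara

*her* is a pronoun; Principle B requires it to be free in its binding domain — the clause headed by 'protected'.
— Ava: subject of the clause headed by 'protected'; c-commands the pronoun within its binding domain — blocked (Principle B).
— Yara: subject of the clause headed by 'proved'; c-commands the pronoun but lies outside its binding domain — allowed.
— Zara: subject of the matrix clause; c-commands the pronoun but lies outside its binding domain — allowed.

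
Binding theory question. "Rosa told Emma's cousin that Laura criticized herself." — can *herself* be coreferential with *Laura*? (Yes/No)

Yes

*herself* is a reflexive; Principle A requires it to be bound within its binding domain — the clause headed by 'criticized'.
— Laura: subject of the clause headed by 'criticized'; c-commands the reflexive within its binding domain — allowed (Principle A).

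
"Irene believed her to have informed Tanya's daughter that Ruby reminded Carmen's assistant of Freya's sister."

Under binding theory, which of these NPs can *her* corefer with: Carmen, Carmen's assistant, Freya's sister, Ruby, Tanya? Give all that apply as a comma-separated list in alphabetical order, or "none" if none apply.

none

*her* is a pronoun; Principle B requires it to be free in its binding domain — the matrix clause.
— Carmen: possessor inside the object DP of the clause headed by 'reminded'; is c-commanded by the pronoun; coreference would bind this R-expression — blocked (Principle C).
— Carmen's assistant: object of the clause headed by 'reminded'; is c-commanded by the pronoun; coreference would bind this R-expression — blocked (Principle C).
— Freya's sister: second object of the clause headed by 'reminded'; is c-commanded by the pronoun; coreference would bind this R-expression — blocked (Principle C).
— Ruby: subject of the clause headed by 'reminded'; is c-commanded by the pronoun; coreference would bind this R-expression — blocked (Principle C).
— Tanya: possessor inside the object DP of the clause headed by 'informed'; is c-commanded by the pronoun; coreference would bind this R-expression — blocked (Principle C).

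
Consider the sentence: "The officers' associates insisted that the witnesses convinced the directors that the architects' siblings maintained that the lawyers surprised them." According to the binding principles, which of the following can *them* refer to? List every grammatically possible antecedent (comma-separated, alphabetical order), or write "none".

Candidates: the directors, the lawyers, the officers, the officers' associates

the directors, the officers, the officers' associates

*them* is a pronoun; Principle B requires it to be free in its binding domain — the clause headed by 'surprised'.
— the directors: object of the clause headed by 'convinced'; c-commands the pronoun but lies outside its binding domain — allowed.
— the lawyers: subject of the clause headed by 'surprised'; c-commands the pronoun within its binding domain — blocked (Principle B).
— the officers: possessor inside the subject DP of the matrix clause; does not c-command the pronoun — Principle B does not apply; allowed.
— the officers' associates: subject of the matrix clause; c-commands the pronoun but lies outside its binding domain — allowed.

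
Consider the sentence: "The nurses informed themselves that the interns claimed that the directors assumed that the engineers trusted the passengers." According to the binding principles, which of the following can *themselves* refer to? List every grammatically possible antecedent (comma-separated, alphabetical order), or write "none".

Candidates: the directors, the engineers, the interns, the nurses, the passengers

the nurses

*themselves* is a reflexive; Principle A requires it to be bound within its binding domain — the matrix clause.
— the directors: subject of the clause headed by 'assumed'; does not c-command the reflexive — cannot bind it (Principle A).
— the engineers: subject of the clause headed by 'trusted'; does not c-command the reflexive — cannot bind it (Principle A).
— the interns: subject of the clause headed by 'claimed'; does not c-command the reflexive — cannot bind it (Principle A).
— the nurses: subject of the matrix clause; c-commands the reflexive within its binding domain — allowed (Principle A).
— the passengers: object of the clause headed by 'trusted'; does not c-command the reflexive — cannot bind it (Principle A).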